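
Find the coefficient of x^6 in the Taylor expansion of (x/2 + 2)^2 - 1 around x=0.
Expand to order 6: (x/2 + 2)^2 - 1 = x^2/4 + 2·x + 3 + O(x^7).
The coefficient of x^6 is 0.

Final answer: 0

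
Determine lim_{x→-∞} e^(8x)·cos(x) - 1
Evaluate the dominant behaviour as x → -∞; each term tends to a finite value or vanishes.
Limit = -1.

Final answer: -1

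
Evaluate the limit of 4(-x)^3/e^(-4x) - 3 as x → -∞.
The quotient is an ∞/∞ indeterminate form as x → -∞.
Compare growth rates of the dominant terms (exponentials ≫ polynomials ≫ logarithms), or apply L'Hôpital's rule; the quotient → 0.
Adding the constant: 0 - 3 = -3. Limit = -3.

Final answer: -3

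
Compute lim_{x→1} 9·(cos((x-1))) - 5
Direct substitution at x = 1 gives 4.

Final answer: 4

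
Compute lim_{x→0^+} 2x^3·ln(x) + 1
The product is a 0·∞ indeterminate form at x → 0⁺.
Rewrite the product as 2·ln(x) / x^(-3) and apply L'Hôpital, or use the standard hierarchy x^(-3) ≫ |ln x| as x → 0⁺.
The indeterminate product → 0, so the limit = 1.

Final answer: 1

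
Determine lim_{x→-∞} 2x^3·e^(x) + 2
The product is a 0·∞ indeterminate form at x → -∞.
Rewrite the product as 2x^3 / e^(-x) (an ∞/∞ form) and apply L'Hôpital, or use the standard hierarchy e^(|x|) ≫ |x^3| as x → -∞.
The indeterminate product → 0, so the limit = 2.

Final answer: 2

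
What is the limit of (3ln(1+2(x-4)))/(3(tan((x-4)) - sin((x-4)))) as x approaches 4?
Both numerator and denominator → 0 as x → 4; this is a 0/0 indeterminate form.
Expand each to leading order near x = 4: numerator ~ 6·(x - 4), denominator ~ 3·(x - 4)^3/2.
The limit of the ratio is ∞.

Final answer: ∞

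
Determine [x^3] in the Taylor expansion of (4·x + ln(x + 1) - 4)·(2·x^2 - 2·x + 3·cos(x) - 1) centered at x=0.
Expand to order 3: (4·x + ln(x + 1) - 4)·(2·x^2 - 2·x + 3·cos(x) - 1) = 25·x^3/6 - 13·x^2 + 18·x - 8 + O(x^4).
The coefficient of x^3 is 25/6.

Final answer: 25/6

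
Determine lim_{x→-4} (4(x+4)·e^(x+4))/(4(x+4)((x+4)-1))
Both numerator and denominator → 0 as x → -4; this is a 0/0 indeterminate form.
Expand each to leading order near x = -4: numerator ~ 4·(x + 4), denominator ~ -4·(x + 4).
The limit of the ratio is -1.

Final answer: -1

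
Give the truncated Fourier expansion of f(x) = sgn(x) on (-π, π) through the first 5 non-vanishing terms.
4·sin(x)/π + 4·sin(3·x)/(3·π) + 4·sin(5·x)/(5·π) + 4·sin(7·x)/(7·π) + 4·sin(9·x)/(9·π)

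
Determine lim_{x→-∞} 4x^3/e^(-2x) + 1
The quotient is an ∞/∞ indeterminate form as x → -∞.
Compare growth rates of the dominant terms (exponentials ≫ polynomials ≫ logarithms), or apply L'Hôpital's rule; the quotient → 0.
Adding the constant: 0 + 1 = 1. Limit = 1.

Final answer: 1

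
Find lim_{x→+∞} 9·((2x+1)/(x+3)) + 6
Evaluate the dominant behaviour as x → +∞; each term tends to a finite value or vanishes.
Limit = 24.

Final answer: 24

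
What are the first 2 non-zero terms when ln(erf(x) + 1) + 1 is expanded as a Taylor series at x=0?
2·x/√(π) + 1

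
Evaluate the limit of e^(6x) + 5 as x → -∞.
Evaluate the dominant behaviour as x → -∞; each term tends to a finite value or vanishes.
Limit = 5.

Final answer: 5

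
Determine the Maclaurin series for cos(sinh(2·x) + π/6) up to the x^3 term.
-√(3)·x^2 - x + √(3)/2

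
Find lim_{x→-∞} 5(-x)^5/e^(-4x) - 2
The quotient is an ∞/∞ indeterminate form as x → -∞.
Compare growth rates of the dominant terms (exponentials ≫ polynomials ≫ logarithms), or apply L'Hôpital's rule; the quotient → 0.
Adding the constant: 0 - 2 = -2. Limit = -2.

Final answer: -2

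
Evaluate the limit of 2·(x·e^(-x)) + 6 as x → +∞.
Evaluate the dominant behaviour as x → +∞; each term tends to a finite value or vanishes.
Limit = 6.

Final answer: 6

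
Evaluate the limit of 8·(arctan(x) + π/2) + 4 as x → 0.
Direct substitution at x = 0 gives 4 + 4·π.

Final answer: 4 + 4·π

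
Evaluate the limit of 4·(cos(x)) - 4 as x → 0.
Direct substitution at x = 0 gives 0.

Final answer: 0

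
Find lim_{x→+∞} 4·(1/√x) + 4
Evaluate the dominant behaviour as x → +∞; each term tends to a finite value or vanishes.
Limit = 4.

Final answer: 4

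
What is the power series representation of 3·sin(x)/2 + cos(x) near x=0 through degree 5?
x^5/80 + x^4/24 - x^3/4 - x^2/2 + 3·x/2 + 1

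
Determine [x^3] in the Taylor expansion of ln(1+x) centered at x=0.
Expand to order 3: ln(1+x) = x^3/3 - x^2/2 + x + O(x^4).
The coefficient of x^3 is 1/3.

Final answer: 1/3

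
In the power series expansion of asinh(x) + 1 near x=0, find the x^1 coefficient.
Expand to order 1: asinh(x) + 1 = x + 1 + O(x^2).
The coefficient of x^1 is 1.

Final answer: 1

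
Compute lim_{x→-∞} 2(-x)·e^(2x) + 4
The product is a 0·∞ indeterminate form at x → -∞.
Rewrite the product as 2(-x) / e^(-2x) (an ∞/∞ form) and apply L'Hôpital, or use the standard hierarchy e^(2|x|) ≫ |(-x)| as x → -∞.
The indeterminate product → 0, so the limit = 4.

Final answer: 4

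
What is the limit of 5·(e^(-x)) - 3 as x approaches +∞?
Evaluate the dominant behaviour as x → +∞; each term tends to a finite value or vanishes.
Limit = -3.

Final answer: -3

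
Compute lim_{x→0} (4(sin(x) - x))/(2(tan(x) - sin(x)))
Both numerator and denominator → 0 as x → 0; this is a 0/0 indeterminate form.
Expand each to leading order near x = 0: numerator ~ -2·x^3/3, denominator ~ x^3.
The limit of the ratio is -2/3.

Final answer: -2/3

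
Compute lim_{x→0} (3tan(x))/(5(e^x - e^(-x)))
Both numerator and denominator → 0 as x → 0; this is a 0/0 indeterminate form.
Expand each to leading order near x = 0: numerator ~ 3·x, denominator ~ 10·x.
The limit of the ratio is 3/10.

Final answer: 3/10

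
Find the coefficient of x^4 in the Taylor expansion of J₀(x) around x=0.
Expand to order 4: J₀(x) = x^4/64 - x^2/4 + 1 + O(x^5).
The coefficient of x^4 is 1/64.

Final answer: 1/64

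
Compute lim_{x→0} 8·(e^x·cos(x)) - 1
Direct substitution at x = 0 gives 7.

Final answer: 7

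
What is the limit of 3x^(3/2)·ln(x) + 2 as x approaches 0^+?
The product is a 0·∞ indeterminate form at x → 0⁺.
Rewrite the product as 3·ln(x) / x^(-3/2) and apply L'Hôpital, or use the standard hierarchy x^(-3/2) ≫ |ln x| as x → 0⁺.
The indeterminate product → 0, so the limit = 2.

Final answer: 2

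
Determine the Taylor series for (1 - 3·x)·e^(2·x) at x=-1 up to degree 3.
4·e^(-2) + 5·e^(-2)·(x + 1) + 2·e^(-2)·(x + 1)^2 - 2·e^(-2)·(x + 1)^3/3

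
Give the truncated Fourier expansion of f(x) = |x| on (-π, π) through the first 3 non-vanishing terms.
-4·cos(x)/π - 4·cos(3·x)/(9·π) + π/2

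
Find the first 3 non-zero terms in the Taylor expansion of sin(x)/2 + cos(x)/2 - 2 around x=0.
-x^2/4 + x/2 - 3/2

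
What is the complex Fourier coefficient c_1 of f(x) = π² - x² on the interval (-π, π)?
Compute the real Fourier coefficients first: a_1 = 4, b_1 = 0.
Then c_1 = (a_1 − i·b_1)/2 = 2.

Final answer: 2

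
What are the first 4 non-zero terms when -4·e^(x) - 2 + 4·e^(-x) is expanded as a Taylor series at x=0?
-x^5/15 - 4·x^3/3 - 8·x - 2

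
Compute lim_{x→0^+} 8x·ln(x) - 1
The product is a 0·∞ indeterminate form at x → 0⁺.
Rewrite the product as 8·ln(x) / x^(-1) and apply L'Hôpital, or use the standard hierarchy x^(-1) ≫ |ln x| as x → 0⁺.
The indeterminate product → 0, so the limit = -1.

Final answer: -1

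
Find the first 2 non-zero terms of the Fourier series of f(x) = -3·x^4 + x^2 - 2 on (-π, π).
(-148 + 24·π^2)·cos(x) - 3·π^4/5 - 2 + π^2/3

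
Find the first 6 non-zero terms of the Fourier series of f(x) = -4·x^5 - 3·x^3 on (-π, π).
(-924 - 8·π^4 + 154·π^2)·sin(x) + (-17·π^2 + 51/2 + 4·π^4)·sin(2·x) + (-8·π^4/3 - 212/81 + 106·π^2/27)·sin(3·x) + (-π^2 + 3/8 + 2·π^4)·sin(4·x) + (-8·π^4/5 - 12/625 + 2·π^2/25)·sin(5·x) + (-7/162 + 7·π^2/27 + 4·π^4/3)·sin(6·x)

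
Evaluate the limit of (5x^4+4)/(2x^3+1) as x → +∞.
This is an ∞/∞ indeterminate form as x → +∞.
Divide numerator and denominator by x^4 and let the lower-order terms vanish; the numerator's degree 4 exceeds the denominator's degree 3, so the quotient diverges.
Limit = ∞.

Final answer: ∞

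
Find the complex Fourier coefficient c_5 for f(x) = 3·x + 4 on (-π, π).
Compute the real Fourier coefficients first: a_5 = 0, b_5 = 6/5.
Then c_5 = (a_5 − i·b_5)/2 = -3·i/5.

Final answer: -3·i/5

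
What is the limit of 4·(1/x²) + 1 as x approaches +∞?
Evaluate the dominant behaviour as x → +∞; each term tends to a finite value or vanishes.
Limit = 1.

Final answer: 1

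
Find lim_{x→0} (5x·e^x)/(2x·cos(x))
Both numerator and denominator → 0 as x → 0; this is a 0/0 indeterminate form.
Expand each to leading order near x = 0: numerator ~ 5·x, denominator ~ 2·x.
The limit of the ratio is 5/2.

Final answer: 5/2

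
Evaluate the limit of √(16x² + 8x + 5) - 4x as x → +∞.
As x → +∞: multiply by the conjugate to get (8x+5)/(√(16x²+8x+5)+4x); the denominator ~ 8x, so the limit is 8/8 = 1.
Limit = 1.

Final answer: 1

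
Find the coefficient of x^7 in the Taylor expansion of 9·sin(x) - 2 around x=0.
Expand to order 7: 9·sin(x) - 2 = -x^7/560 + 3·x^5/40 - 3·x^3/2 + 9·x - 2 + O(x^8).
The coefficient of x^7 is -1/560.

Final answer: -1/560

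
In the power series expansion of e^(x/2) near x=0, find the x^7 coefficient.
Expand to order 7: e^(x/2) = x^7/645120 + x^6/46080 + x^5/3840 + x^4/384 + x^3/48 + x^2/8 + x/2 + 1 + O(x^8).
The coefficient of x^7 is 1/645120.

Final answer: 1/645120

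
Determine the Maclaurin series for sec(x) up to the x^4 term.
5·x^4/24 + x^2/2 + 1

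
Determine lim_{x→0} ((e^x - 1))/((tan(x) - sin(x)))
Both numerator and denominator → 0 as x → 0; this is a 0/0 indeterminate form.
Expand each to leading order near x = 0: numerator ~ x, denominator ~ x^3/2.
The limit of the ratio is ∞.

Final answer: ∞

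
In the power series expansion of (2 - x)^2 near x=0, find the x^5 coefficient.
Expand to order 5: (2 - x)^2 = x^2 - 4·x + 4 + O(x^6).
The coefficient of x^5 is 0.

Final answer: 0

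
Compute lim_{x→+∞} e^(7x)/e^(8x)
This is an ∞/∞ indeterminate form as x → +∞.
Rewrite e^(7x)/e^(8x) = e^((7−8)x) = e^(-x); the exponent coefficient is -1 < 0 so e^(-x) → 0.
Limit = 0.

Final answer: 0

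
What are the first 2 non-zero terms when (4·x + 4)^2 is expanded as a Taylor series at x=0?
32·x + 16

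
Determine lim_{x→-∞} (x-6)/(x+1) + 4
Evaluate the dominant behaviour as x → -∞; each term tends to a finite value or vanishes.
Limit = 5.

Final answer: 5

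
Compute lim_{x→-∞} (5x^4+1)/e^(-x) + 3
The quotient is an ∞/∞ indeterminate form as x → -∞.
Compare growth rates of the dominant terms (exponentials ≫ polynomials ≫ logarithms), or apply L'Hôpital's rule; the quotient → 0.
Adding the constant: 0 + 3 = 3. Limit = 3.

Final answer: 3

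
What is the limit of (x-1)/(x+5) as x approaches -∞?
Evaluate the dominant behaviour as x → -∞; each term tends to a finite value or vanishes.
Limit = 1.

Final answer: 1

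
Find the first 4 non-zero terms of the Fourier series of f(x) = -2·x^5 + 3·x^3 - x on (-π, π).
(-518 - 4·π^4 + 86·π^2)·sin(x) + (-13·π^2 + 41/2 + 2·π^4)·sin(2·x) + (-4·π^4/3 - 322/81 + 134·π^2/27)·sin(3·x) + (-11·π^2/4 + 49/32 + π^4)·sin(4·x)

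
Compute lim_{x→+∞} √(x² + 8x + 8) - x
As x → +∞: multiply by the conjugate to get (8x+8)/(√(x²+8x+8)+x); the denominator ~ 2x, so the limit is 8/2 = 4.
Limit = 4.

Final answer: 4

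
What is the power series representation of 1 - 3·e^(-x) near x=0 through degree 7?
x^7/1680 - x^6/240 + x^5/40 - x^4/8 + x^3/2 - 3·x^2/2 + 3·x - 2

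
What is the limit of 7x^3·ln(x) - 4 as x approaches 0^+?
The product is a 0·∞ indeterminate form at x → 0⁺.
Rewrite the product as 7·ln(x) / x^(-3) and apply L'Hôpital, or use the standard hierarchy x^(-3) ≫ |ln x| as x → 0⁺.
The indeterminate product → 0, so the limit = -4.

Final answer: -4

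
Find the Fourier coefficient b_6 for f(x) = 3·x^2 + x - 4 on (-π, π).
b_6 = (1/π) ∫_{-π}^{π} f(x)·sin(6x) dx.
Evaluate the integral (use parity and integration by parts as needed): b_6 = -1/3.

Final answer: -1/3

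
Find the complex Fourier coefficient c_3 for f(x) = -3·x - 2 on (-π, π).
Compute the real Fourier coefficients first: a_3 = 0, b_3 = -2.
Then c_3 = (a_3 − i·b_3)/2 = i.

Final answer: i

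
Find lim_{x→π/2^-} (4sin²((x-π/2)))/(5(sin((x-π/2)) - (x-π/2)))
Both numerator and denominator → 0 as x → π/2^-; this is a 0/0 indeterminate form.
Expand each to leading order near x = π/2: numerator ~ 4·(x - π/2)^2, denominator ~ -5·(x - π/2)^3/6.
The limit of the ratio is ∞.

Final answer: ∞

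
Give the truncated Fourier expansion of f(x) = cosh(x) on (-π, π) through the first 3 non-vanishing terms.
-cos(x)·sinh(π)/π + 2·cos(2·x)·sinh(π)/(5·π) + sinh(π)/π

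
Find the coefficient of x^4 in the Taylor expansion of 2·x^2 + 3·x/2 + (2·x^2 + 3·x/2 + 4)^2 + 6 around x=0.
Expand to order 4: 2·x^2 + 3·x/2 + (2·x^2 + 3·x/2 + 4)^2 + 6 = 4·x^4 + 6·x^3 + 81·x^2/4 + 27·x/2 + 22 + O(x^5).
The coefficient of x^4 is 4.

Final answer: 4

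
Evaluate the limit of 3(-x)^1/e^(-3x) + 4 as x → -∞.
The quotient is an ∞/∞ indeterminate form as x → -∞.
Compare growth rates of the dominant terms (exponentials ≫ polynomials ≫ logarithms), or apply L'Hôpital's rule; the quotient → 0.
Adding the constant: 0 + 4 = 4. Limit = 4.

Final answer: 4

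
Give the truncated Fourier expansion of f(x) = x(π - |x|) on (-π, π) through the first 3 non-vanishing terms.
8·sin(x)/π + 8·sin(3·x)/(27·π) + 8·sin(5·x)/(125·π)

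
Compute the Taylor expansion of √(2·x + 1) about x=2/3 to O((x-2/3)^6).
√(21)/3 + √(21)·(x - 2/3)/7 - 3·√(21)·(x - 2/3)^2/98 + 9·√(21)·(x - 2/3)^3/686 - 135·√(21)·(x - 2/3)^4/19208 + 81·√(21)·(x - 2/3)^5/19208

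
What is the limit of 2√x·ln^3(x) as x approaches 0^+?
This is a 0·∞ indeterminate form at x → 0⁺.
Rewrite the product as 2·ln^3(x) / x^(-1/2) and apply L'Hôpital, or use the standard hierarchy x^(-1/2) ≫ |ln x|^3 as x → 0⁺.
The indeterminate product → 0, so the limit = 0.

Final answer: 0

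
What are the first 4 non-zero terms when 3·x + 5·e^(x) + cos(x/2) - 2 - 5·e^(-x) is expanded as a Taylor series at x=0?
5·x^3/3 - x^2/8 + 13·x - 1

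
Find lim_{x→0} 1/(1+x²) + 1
Direct substitution at x = 0 gives 2.

Final answer: 2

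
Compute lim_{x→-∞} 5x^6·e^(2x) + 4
The product is a 0·∞ indeterminate form at x → -∞.
Rewrite the product as 5x^6 / e^(-2x) (an ∞/∞ form) and apply L'Hôpital, or use the standard hierarchy e^(2|x|) ≫ |x^6| as x → -∞.
The indeterminate product → 0, so the limit = 4.

Final answer: 4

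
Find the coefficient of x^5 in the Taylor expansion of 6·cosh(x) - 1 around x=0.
Expand to order 5: 6·cosh(x) - 1 = x^4/4 + 3·x^2 + 5 + O(x^6).
The coefficient of x^5 is 0.

Final answer: 0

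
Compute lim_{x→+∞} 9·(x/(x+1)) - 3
Evaluate the dominant behaviour as x → +∞; each term tends to a finite value or vanishes.
Limit = 6.

Final answer: 6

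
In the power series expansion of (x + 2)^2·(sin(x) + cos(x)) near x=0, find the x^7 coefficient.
Expand to order 7: (x + 2)^2·(sin(x) + cos(x)) = x^7/504 + 5·x^6/72 + x^5/30 - x^4 - 5·x^3/3 + 3·x^2 + 8·x + 4 + O(x^8).
The coefficient of x^7 is 1/504.

Final answer: 1/504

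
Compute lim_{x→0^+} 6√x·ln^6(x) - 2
The product is a 0·∞ indeterminate form at x → 0⁺.
Rewrite the product as 6·ln^6(x) / x^(-1/2) and apply L'Hôpital, or use the standard hierarchy x^(-1/2) ≫ |ln x|^6 as x → 0⁺.
The indeterminate product → 0, so the limit = -2.

Final answer: -2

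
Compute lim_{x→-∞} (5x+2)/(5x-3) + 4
Evaluate the dominant behaviour as x → -∞; each term tends to a finite value or vanishes.
Limit = 5.

Final answer: 5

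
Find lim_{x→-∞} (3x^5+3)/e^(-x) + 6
The quotient is an ∞/∞ indeterminate form as x → -∞.
Compare growth rates of the dominant terms (exponentials ≫ polynomials ≫ logarithms), or apply L'Hôpital's rule; the quotient → 0.
Adding the constant: 0 + 6 = 6. Limit = 6.

Final answer: 6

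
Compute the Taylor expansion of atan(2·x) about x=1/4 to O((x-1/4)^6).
atan(1/2) + 8·(x - 1/4)/5 - 32·(x - 1/4)^2/25 - 128·(x - 1/4)^3/375 + 1536·(x - 1/4)^4/625 - 38912·(x - 1/4)^5/15625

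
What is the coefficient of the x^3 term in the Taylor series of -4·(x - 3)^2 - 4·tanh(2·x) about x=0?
Expand to order 3: -4·(x - 3)^2 - 4·tanh(2·x) = 32·x^3/3 - 4·x^2 + 16·x - 36 + O(x^4).
The coefficient of x^3 is 32/3.

Final answer: 32/3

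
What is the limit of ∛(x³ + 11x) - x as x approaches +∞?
This is an ∞ − ∞ indeterminate form.
Multiply by (A² + AB + B²)/(A² + AB + B²) where A = ∛(x³+11x), B = x to use A³ − B³ = (A−B)(A²+AB+B²); the x³ terms cancel, leaving (11x)/(A²+AB+B²) with denominator ~ 3x², so the limit is 0.
Limit = 0.

Final answer: 0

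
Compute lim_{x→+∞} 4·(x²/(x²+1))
Evaluate the dominant behaviour as x → +∞; each term tends to a finite value or vanishes.
Limit = 4.

Final answer: 4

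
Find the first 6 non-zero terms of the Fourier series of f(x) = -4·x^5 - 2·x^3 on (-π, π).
(-936 - 8·π^4 + 156·π^2)·sin(x) + (-18·π^2 + 27 + 4·π^4)·sin(2·x) + (-8·π^4/3 - 248/81 + 124·π^2/27)·sin(3·x) + (-3·π^2/2 + 9/16 + 2·π^4)·sin(4·x) + (-8·π^4/5 - 72/625 + 12·π^2/25)·sin(5·x) + (-2·π^2/27 + 1/81 + 4·π^4/3)·sin(6·x)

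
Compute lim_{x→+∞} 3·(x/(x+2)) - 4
Evaluate the dominant behaviour as x → +∞; each term tends to a finite value or vanishes.
Limit = -1.

Final answer: -1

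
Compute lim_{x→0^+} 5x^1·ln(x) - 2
The product is a 0·∞ indeterminate form at x → 0⁺.
Rewrite the product as 5·ln(x) / x^(-1) and apply L'Hôpital, or use the standard hierarchy x^(-1) ≫ |ln x| as x → 0⁺.
The indeterminate product → 0, so the limit = -2.

Final answer: -2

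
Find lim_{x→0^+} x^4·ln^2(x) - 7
The product is a 0·∞ indeterminate form at x → 0⁺.
Rewrite the product as ln^2(x) / x^(-4) and apply L'Hôpital, or use the standard hierarchy x^(-4) ≫ |ln x|^2 as x → 0⁺.
The indeterminate product → 0, so the limit = -7.

Final answer: -7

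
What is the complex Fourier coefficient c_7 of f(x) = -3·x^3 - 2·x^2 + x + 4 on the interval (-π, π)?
Compute the real Fourier coefficients first: a_7 = 8/49, b_7 = 134/343 - 6·π^2/7.
Then c_7 = (a_7 − i·b_7)/2 = 4/49 - 67·i/343 + 3·i·π^2/7.

Final answer: 4/49 - 67·i/343 + 3·i·π^2/7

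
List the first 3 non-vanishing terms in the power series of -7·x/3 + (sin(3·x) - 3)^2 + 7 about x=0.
9·x^2 - 61·x/3 + 16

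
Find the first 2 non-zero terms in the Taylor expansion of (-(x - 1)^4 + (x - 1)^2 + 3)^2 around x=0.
12·x + 9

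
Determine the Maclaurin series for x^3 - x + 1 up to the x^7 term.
x^3 - x + 1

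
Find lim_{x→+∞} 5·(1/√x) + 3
Evaluate the dominant behaviour as x → +∞; each term tends to a finite value or vanishes.
Limit = 3.

Final answer: 3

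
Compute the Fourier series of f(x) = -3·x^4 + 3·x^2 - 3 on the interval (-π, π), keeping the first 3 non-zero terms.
(-156 + 24·π^2)·cos(x) + (12 - 6·π^2)·cos(2·x) - 3·π^4/5 - 3 + π^2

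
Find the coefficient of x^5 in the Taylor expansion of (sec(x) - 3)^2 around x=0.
Expand to order 5: (sec(x) - 3)^2 = -7·x^4/12 - 2·x^2 + 4 + O(x^6).
The coefficient of x^5 is 0.

Final answer: 0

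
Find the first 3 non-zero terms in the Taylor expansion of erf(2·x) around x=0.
32·x^5/(5·√(π)) - 16·x^3/(3·√(π)) + 4·x/√(π)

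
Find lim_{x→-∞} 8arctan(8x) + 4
Evaluate the dominant behaviour as x → -∞; each term tends to a finite value or vanishes.
Limit = 4 - 4·π.

Final answer: 4 - 4·π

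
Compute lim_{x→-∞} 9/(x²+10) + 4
Evaluate the dominant behaviour as x → -∞; each term tends to a finite value or vanishes.
Limit = 4.

Final answer: 4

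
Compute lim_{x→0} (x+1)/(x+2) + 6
Direct substitution at x = 0 gives 13/2.

Final answer: 13/2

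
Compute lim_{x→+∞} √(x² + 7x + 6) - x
As x → +∞: multiply by the conjugate to get (7x+6)/(√(x²+7x+6)+x); the denominator ~ 2x, so the limit is 7/2.
Limit = 7/2.

Final answer: 7/2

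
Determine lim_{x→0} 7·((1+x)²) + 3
Direct substitution at x = 0 gives 10.

Final answer: 10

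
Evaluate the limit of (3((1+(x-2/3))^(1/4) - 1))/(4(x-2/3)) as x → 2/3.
Both numerator and denominator → 0 as x → 2/3; this is a 0/0 indeterminate form.
Expand each to leading order near x = 2/3: numerator ~ 3·(x - 2/3)/4, denominator ~ 4·(x - 2/3).
The limit of the ratio is 3/16.

Final answer: 3/16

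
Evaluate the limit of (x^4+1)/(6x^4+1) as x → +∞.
This is an ∞/∞ indeterminate form as x → +∞.
Divide numerator and denominator by x^4 and let the lower-order terms vanish; the leading terms give 1/6.
Limit = 1/6.

Final answer: 1/6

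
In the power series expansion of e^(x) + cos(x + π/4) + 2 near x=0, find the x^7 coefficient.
Expand to order 7: e^(x) + cos(x + π/4) + 2 = x^7·(√(2)/10080 + 1/5040) + x^6·(1/720 - √(2)/1440) + x^5·(1/120 - √(2)/240) + x^4·(√(2)/48 + 1/24) + x^3·(√(2)/12 + 1/6) + x^2·(1/2 - √(2)/4) + x·(1 - √(2)/2) + √(2)/2 + 3 + O(x^8).
The coefficient of x^7 is √(2)/10080 + 1/5040.

Final answer: √(2)/10080 + 1/5040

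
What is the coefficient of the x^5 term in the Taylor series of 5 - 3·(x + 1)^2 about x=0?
Expand to order 5: 5 - 3·(x + 1)^2 = -3·x^2 - 6·x + 2 + O(x^6).
The coefficient of x^5 is 0.

Final answer: 0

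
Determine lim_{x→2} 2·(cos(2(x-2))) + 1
Direct substitution at x = 2 gives 3.

Final answer: 3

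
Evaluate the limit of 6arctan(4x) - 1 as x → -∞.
Evaluate the dominant behaviour as x → -∞; each term tends to a finite value or vanishes.
Limit = -3·π - 1.

Final answer: -3·π - 1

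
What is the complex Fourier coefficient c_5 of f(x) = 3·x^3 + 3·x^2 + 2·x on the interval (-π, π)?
Compute the real Fourier coefficients first: a_5 = -12/25, b_5 = 64/125 + 6·π^2/5.
Then c_5 = (a_5 − i·b_5)/2 = -6/25 - 3·i·π^2/5 - 32·i/125.

Final answer: -6/25 - 3·i·π^2/5 - 32·i/125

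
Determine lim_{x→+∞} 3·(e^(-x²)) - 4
Evaluate the dominant behaviour as x → +∞; each term tends to a finite value or vanishes.
Limit = -4.

Final answer: -4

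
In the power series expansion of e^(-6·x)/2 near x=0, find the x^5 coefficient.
Expand to order 5: e^(-6·x)/2 = -162·x^5/5 + 27·x^4 - 18·x^3 + 9·x^2 - 3·x + 1/2 + O(x^6).
The coefficient of x^5 is -162/5.

Final answer: -162/5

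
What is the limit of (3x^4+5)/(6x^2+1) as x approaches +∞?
This is an ∞/∞ indeterminate form as x → +∞.
Divide numerator and denominator by x^4 and let the lower-order terms vanish; the numerator's degree 4 exceeds the denominator's degree 2, so the quotient diverges.
Limit = ∞.

Final answer: ∞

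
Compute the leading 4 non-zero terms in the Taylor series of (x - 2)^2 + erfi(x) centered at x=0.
2·x^3/(3·√(π)) + x^2 + x·(-4 + 2/√(π)) + 4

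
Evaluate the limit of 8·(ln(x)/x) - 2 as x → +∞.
Evaluate the dominant behaviour as x → +∞; each term tends to a finite value or vanishes.
Limit = -2.

Final answer: -2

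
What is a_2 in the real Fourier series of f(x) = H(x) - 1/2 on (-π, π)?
a_2 = (1/π) ∫_{-π}^{π} f(x)·cos(2x) dx.
Evaluate the integral (use parity and integration by parts as needed): a_2 = 0.

Final answer: 0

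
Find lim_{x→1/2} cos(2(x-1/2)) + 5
Direct substitution at x = 1/2 gives 6.

Final answer: 6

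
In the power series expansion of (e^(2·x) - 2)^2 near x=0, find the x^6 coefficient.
Expand to order 6: (e^(2·x) - 2)^2 = 16·x^6/3 + 112·x^5/15 + 8·x^4 + 16·x^3/3 - 4·x + 1 + O(x^7).
The coefficient of x^6 is 16/3.

Final answer: 16/3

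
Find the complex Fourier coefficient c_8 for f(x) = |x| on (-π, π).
Compute the real Fourier coefficients first: a_8 = 0, b_8 = 0.
Then c_8 = (a_8 − i·b_8)/2 = 0.

Final answer: 0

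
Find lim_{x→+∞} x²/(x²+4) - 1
Evaluate the dominant behaviour as x → +∞; each term tends to a finite value or vanishes.
Limit = 0.

Final answer: 0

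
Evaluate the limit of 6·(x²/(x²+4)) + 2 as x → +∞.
Evaluate the dominant behaviour as x → +∞; each term tends to a finite value or vanishes.
Limit = 8.

Final answer: 8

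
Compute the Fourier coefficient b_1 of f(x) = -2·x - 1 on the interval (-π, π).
b_1 = (1/π) ∫_{-π}^{π} f(x)·sin(1x) dx.
Evaluate the integral (use parity and integration by parts as needed): b_1 = -4.

Final answer: -4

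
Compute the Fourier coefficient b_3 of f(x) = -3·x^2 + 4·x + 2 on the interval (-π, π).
b_3 = (1/π) ∫_{-π}^{π} f(x)·sin(3x) dx.
Evaluate the integral (use parity and integration by parts as needed): b_3 = 8/3.

Final answer: 8/3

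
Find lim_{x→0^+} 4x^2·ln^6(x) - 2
The product is a 0·∞ indeterminate form at x → 0⁺.
Rewrite the product as 4·ln^6(x) / x^(-2) and apply L'Hôpital, or use the standard hierarchy x^(-2) ≫ |ln x|^6 as x → 0⁺.
The indeterminate product → 0, so the limit = -2.

Final answer: -2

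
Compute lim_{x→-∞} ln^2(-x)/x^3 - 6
The quotient is an ∞/∞ indeterminate form as x → -∞.
Compare growth rates of the dominant terms (exponentials ≫ polynomials ≫ logarithms), or apply L'Hôpital's rule; the quotient → 0.
Adding the constant: 0 - 6 = -6. Limit = -6.

Final answer: -6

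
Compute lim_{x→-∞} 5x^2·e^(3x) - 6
The product is a 0·∞ indeterminate form at x → -∞.
Rewrite the product as 5x^2 / e^(-3x) (an ∞/∞ form) and apply L'Hôpital, or use the standard hierarchy e^(3|x|) ≫ |x^2| as x → -∞.
The indeterminate product → 0, so the limit = -6.

Final answer: -6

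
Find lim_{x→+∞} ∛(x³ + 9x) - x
This is an ∞ − ∞ indeterminate form.
Multiply by (A² + AB + B²)/(A² + AB + B²) where A = ∛(x³+9x), B = x to use A³ − B³ = (A−B)(A²+AB+B²); the x³ terms cancel, leaving (9x)/(A²+AB+B²) with denominator ~ 3x², so the limit is 0.
Limit = 0.

Final answer: 0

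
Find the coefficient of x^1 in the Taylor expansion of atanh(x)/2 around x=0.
Expand to order 1: atanh(x)/2 = x/2 + O(x^2).
The coefficient of x^1 is 1/2.

Final answer: 1/2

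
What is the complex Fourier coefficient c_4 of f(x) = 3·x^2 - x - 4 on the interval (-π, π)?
Compute the real Fourier coefficients first: a_4 = 3/4, b_4 = 1/2.
Then c_4 = (a_4 − i·b_4)/2 = 3/8 - i/4.

Final answer: 3/8 - i/4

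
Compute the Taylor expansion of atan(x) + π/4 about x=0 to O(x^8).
-x^7/7 + x^5/5 - x^3/3 + x + π/4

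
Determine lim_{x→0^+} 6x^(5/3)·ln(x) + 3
The product is a 0·∞ indeterminate form at x → 0⁺.
Rewrite the product as 6·ln(x) / x^(-5/3) and apply L'Hôpital, or use the standard hierarchy x^(-5/3) ≫ |ln x| as x → 0⁺.
The indeterminate product → 0, so the limit = 3.

Final answer: 3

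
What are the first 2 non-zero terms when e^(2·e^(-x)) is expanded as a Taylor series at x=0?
-2·x·e^(2) + e^(2)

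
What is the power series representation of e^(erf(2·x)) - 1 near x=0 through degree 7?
x^7·(-128/(21·√(π)) - 512/(9·π^(5/2)) + 1024/(315·π^(7/2)) + 4864/(45·π^(3/2))) + x^6·(-512/(9·π^2) + 256/(45·π^3) + 1792/(45·π)) + x^5·(-128/(3·π^(3/2)) + 128/(15·π^(5/2)) + 32/(5·√(π))) + x^4·(-64/(3·π) + 32/(3·π^2)) + x^3·(-16/(3·√(π)) + 32/(3·π^(3/2))) + 8·x^2/π + 4·x/√(π)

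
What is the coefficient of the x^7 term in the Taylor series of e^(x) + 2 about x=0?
Expand to order 7: e^(x) + 2 = x^7/5040 + x^6/720 + x^5/120 + x^4/24 + x^3/6 + x^2/2 + x + 3 + O(x^8).
The coefficient of x^7 is 1/5040.

Final answer: 1/5040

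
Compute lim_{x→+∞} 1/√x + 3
Evaluate the dominant behaviour as x → +∞; each term tends to a finite value or vanishes.
Limit = 3.

Final answer: 3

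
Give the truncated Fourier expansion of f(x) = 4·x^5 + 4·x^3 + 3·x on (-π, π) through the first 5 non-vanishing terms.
(-152·π^2 + 8·π^4 + 918)·sin(x) + (-4·π^4 - 27 + 16·π^2)·sin(2·x) + (-88·π^2/27 + 338/81 + 8·π^4/3)·sin(3·x) + (-2·π^4 - 27/16 + π^2/2)·sin(4·x) + (702/625 + 8·π^2/25 + 8·π^4/5)·sin(5·x)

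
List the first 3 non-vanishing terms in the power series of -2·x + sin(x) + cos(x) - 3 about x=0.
-x^2/2 - x - 2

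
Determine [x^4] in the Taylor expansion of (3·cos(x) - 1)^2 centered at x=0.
Expand to order 4: (3·cos(x) - 1)^2 = 11·x^4/4 - 6·x^2 + 4 + O(x^5).
The coefficient of x^4 is 11/4.

Final answer: 11/4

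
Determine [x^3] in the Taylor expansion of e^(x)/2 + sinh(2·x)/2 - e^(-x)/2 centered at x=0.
Expand to order 3: e^(x)/2 + sinh(2·x)/2 - e^(-x)/2 = 5·x^3/6 + 2·x + O(x^4).
The coefficient of x^3 is 5/6.

Final answer: 5/6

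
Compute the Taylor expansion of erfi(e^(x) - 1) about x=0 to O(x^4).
x^3/√(π) + x^2/√(π) + 2·x/√(π)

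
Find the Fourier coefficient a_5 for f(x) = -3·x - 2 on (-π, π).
a_5 = (1/π) ∫_{-π}^{π} f(x)·cos(5x) dx.
Evaluate the integral (use parity and integration by parts as needed): a_5 = 0.

Final answer: 0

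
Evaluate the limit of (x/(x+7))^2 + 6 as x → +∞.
As x → +∞: x/(x+7) = 1/(1 + 7/x) → 1, and the 2nd power of a limit-1 base also → 1; with the additive constant, 1 + 6 = 7.
Limit = 7.

Final answer: 7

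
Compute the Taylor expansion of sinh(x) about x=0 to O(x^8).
x^7/5040 + x^5/120 + x^3/6 + x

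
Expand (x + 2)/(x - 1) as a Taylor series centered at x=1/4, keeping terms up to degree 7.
-3 - 16·(x - 1/4)/3 - 64·(x - 1/4)^2/9 - 256·(x - 1/4)^3/27 - 1024·(x - 1/4)^4/81 - 4096·(x - 1/4)^5/243 - 16384·(x - 1/4)^6/729 - 65536·(x - 1/4)^7/2187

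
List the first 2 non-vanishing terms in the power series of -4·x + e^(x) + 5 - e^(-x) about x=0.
5 - 2·x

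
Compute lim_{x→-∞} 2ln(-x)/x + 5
The quotient is an ∞/∞ indeterminate form as x → -∞.
Compare growth rates of the dominant terms (exponentials ≫ polynomials ≫ logarithms), or apply L'Hôpital's rule; the quotient → 0.
Adding the constant: 0 + 5 = 5. Limit = 5.

Final answer: 5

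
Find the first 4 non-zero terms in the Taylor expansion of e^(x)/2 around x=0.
x^3/12 + x^2/4 + x/2 + 1/2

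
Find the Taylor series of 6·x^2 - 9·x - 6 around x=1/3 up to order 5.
-25/3 - 5·(x - 1/3) + 6·(x - 1/3)^2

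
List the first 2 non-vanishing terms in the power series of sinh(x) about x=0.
x^3/6 + x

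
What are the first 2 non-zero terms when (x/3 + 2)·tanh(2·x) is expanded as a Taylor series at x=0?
2·x^2/3 + 4·x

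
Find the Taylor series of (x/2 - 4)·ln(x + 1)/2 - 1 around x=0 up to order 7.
-55·x^7/168 + 23·x^6/60 - 37·x^5/80 + 7·x^4/12 - 19·x^3/24 + 5·x^2/4 - 2·x - 1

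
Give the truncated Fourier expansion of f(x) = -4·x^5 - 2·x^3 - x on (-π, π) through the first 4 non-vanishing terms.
(-938 - 8·π^4 + 156·π^2)·sin(x) + (-18·π^2 + 28 + 4·π^4)·sin(2·x) + (-8·π^4/3 - 302/81 + 124·π^2/27)·sin(3·x) + (-3·π^2/2 + 17/16 + 2·π^4)·sin(4·x)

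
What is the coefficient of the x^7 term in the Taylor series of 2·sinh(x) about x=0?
Expand to order 7: 2·sinh(x) = x^7/2520 + x^5/60 + x^3/3 + 2·x + O(x^8).
The coefficient of x^7 is 1/2520.

Final answer: 1/2520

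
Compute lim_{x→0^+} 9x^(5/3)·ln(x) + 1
The product is a 0·∞ indeterminate form at x → 0⁺.
Rewrite the product as 9·ln(x) / x^(-5/3) and apply L'Hôpital, or use the standard hierarchy x^(-5/3) ≫ |ln x| as x → 0⁺.
The indeterminate product → 0, so the limit = 1.

Final answer: 1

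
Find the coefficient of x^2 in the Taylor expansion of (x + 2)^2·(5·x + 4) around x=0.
Expand to order 2: (x + 2)^2·(5·x + 4) = 24·x^2 + 36·x + 16 + O(x^3).
The coefficient of x^2 is 24.

Final answer: 24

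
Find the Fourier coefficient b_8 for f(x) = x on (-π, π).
b_8 = (1/π) ∫_{-π}^{π} f(x)·sin(8x) dx.
Evaluate the integral (use parity and integration by parts as needed): b_8 = -1/4.

Final answer: -1/4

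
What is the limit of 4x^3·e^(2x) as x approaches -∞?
This is a 0·∞ indeterminate form at x → -∞.
Rewrite the product as 4x^3 / e^(-2x) (an ∞/∞ form) and apply L'Hôpital, or use the standard hierarchy e^(2|x|) ≫ |x^3| as x → -∞.
The indeterminate product → 0, so the limit = 0.

Final answer: 0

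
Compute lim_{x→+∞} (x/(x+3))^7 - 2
As x → +∞: x/(x+3) = 1/(1 + 3/x) → 1, and the 7th power of a limit-1 base also → 1; with the additive constant, 1 - 2 = -1.
Limit = -1.

Final answer: -1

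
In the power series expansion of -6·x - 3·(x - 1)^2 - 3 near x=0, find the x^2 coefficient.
Expand to order 2: -6·x - 3·(x - 1)^2 - 3 = -3·x^2 - 6 + O(x^3).
The coefficient of x^2 is -3.

Final answer: -3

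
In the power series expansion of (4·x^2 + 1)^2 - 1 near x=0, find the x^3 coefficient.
Expand to order 3: (4·x^2 + 1)^2 - 1 = 8·x^2 + O(x^4).
The coefficient of x^3 is 0.

Final answer: 0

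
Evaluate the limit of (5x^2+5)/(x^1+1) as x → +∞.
This is an ∞/∞ indeterminate form as x → +∞.
Divide numerator and denominator by x^2 and let the lower-order terms vanish; the numerator's degree 2 exceeds the denominator's degree 1, so the quotient diverges.
Limit = ∞.

Final answer: ∞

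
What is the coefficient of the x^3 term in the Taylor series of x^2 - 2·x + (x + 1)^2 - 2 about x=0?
Expand to order 3: x^2 - 2·x + (x + 1)^2 - 2 = 2·x^2 - 1 + O(x^4).
The coefficient of x^3 is 0.

Final answer: 0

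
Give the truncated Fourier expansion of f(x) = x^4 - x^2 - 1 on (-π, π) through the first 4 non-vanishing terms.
(52 - 8·π^2)·cos(x) + (-4 + 2·π^2)·cos(2·x) + (28/27 - 8·π^2/9)·cos(3·x) - π^2/3 - 1 + π^4/5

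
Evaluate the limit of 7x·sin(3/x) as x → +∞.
As x → +∞: let u = 3/x → 0⁺; then 7·x·sin(3/x) = 7·3·sin(u)/u → 7·3·1 = 21.
Limit = 21.

Final answer: 21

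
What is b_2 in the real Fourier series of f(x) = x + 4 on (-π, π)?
b_2 = (1/π) ∫_{-π}^{π} f(x)·sin(2x) dx.
Evaluate the integral (use parity and integration by parts as needed): b_2 = -1.

Final answer: -1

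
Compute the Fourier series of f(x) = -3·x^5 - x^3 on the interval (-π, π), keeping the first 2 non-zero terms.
(-708 - 6·π^4 + 118·π^2)·sin(x) + (-14·π^2 + 21 + 3·π^4)·sin(2·x)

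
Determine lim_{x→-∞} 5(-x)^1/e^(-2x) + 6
The quotient is an ∞/∞ indeterminate form as x → -∞.
Compare growth rates of the dominant terms (exponentials ≫ polynomials ≫ logarithms), or apply L'Hôpital's rule; the quotient → 0.
Adding the constant: 0 + 6 = 6. Limit = 6.

Final answer: 6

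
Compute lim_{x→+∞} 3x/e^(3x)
This is an ∞/∞ indeterminate form as x → +∞.
The exponential denominator e^(3x) dominates the polynomial numerator (e^x ≫ x as x → ∞), so the quotient → 0.
Limit = 0.

Final answer: 0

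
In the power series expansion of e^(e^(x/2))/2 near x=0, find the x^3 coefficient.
Expand to order 3: e^(e^(x/2))/2 = 5·e·x^3/96 + e·x^2/8 + e·x/4 + e/2 + O(x^4).
The coefficient of x^3 is 5·e/96.

Final answer: 5·e/96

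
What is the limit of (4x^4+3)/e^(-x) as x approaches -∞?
This is an ∞/∞ indeterminate form as x → -∞.
Compare growth rates of the dominant terms (exponentials ≫ polynomials ≫ logarithms), or apply L'Hôpital's rule; the quotient → 0.
Limit = 0.

Final answer: 0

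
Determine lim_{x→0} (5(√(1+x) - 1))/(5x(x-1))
Both numerator and denominator → 0 as x → 0; this is a 0/0 indeterminate form.
Expand each to leading order near x = 0: numerator ~ 5·x/2, denominator ~ -5·x.
The limit of the ratio is -1/2.

Final answer: -1/2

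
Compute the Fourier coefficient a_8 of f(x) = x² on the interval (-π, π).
a_8 = (1/π) ∫_{-π}^{π} f(x)·cos(8x) dx.
Evaluate the integral (use parity and integration by parts as needed): a_8 = 1/16.

Final answer: 1/16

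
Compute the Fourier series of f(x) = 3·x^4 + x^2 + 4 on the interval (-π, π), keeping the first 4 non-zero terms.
(140 - 24·π^2)·cos(x) + (-8 + 6·π^2)·cos(2·x) + (4/3 - 8·π^2/3)·cos(3·x) + π^2/3 + 4 + 3·π^4/5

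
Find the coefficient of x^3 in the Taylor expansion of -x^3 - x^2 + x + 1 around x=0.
Expand to order 3: -x^3 - x^2 + x + 1 = -x^3 - x^2 + x + 1 + O(x^4).
The coefficient of x^3 is -1.

Final answer: -1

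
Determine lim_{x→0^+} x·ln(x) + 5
The product is a 0·∞ indeterminate form at x → 0⁺.
Rewrite the product as ln(x) / x^(-1) and apply L'Hôpital, or use the standard hierarchy x^(-1) ≫ |ln x| as x → 0⁺.
The indeterminate product → 0, so the limit = 5.

Final answer: 5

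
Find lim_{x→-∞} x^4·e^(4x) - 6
The product is a 0·∞ indeterminate form at x → -∞.
Rewrite the product as x^4 / e^(-4x) (an ∞/∞ form) and apply L'Hôpital, or use the standard hierarchy e^(4|x|) ≫ |x^4| as x → -∞.
The indeterminate product → 0, so the limit = -6.

Final answer: -6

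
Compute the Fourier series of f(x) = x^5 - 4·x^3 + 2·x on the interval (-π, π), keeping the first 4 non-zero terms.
(-48·π^2 + 2·π^4 + 292)·sin(x) + (-π^4 - 31/2 + 9·π^2)·sin(2·x) + (-112·π^2/27 + 332/81 + 2·π^4/3)·sin(3·x) + (-π^4/2 - 127/64 + 21·π^2/8)·sin(4·x)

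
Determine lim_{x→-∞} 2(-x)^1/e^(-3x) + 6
The quotient is an ∞/∞ indeterminate form as x → -∞.
Compare growth rates of the dominant terms (exponentials ≫ polynomials ≫ logarithms), or apply L'Hôpital's rule; the quotient → 0.
Adding the constant: 0 + 6 = 6. Limit = 6.

Final answer: 6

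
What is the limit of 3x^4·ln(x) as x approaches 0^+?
This is a 0·∞ indeterminate form at x → 0⁺.
Rewrite the product as 3·ln(x) / x^(-4) and apply L'Hôpital, or use the standard hierarchy x^(-4) ≫ |ln x| as x → 0⁺.
The indeterminate product → 0, so the limit = 0.

Final answer: 0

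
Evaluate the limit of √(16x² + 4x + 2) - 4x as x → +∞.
As x → +∞: multiply by the conjugate to get (4x+2)/(√(16x²+4x+2)+4x); the denominator ~ 8x, so the limit is 4/8 = 1/2.
Limit = 1/2.

Final answer: 1/2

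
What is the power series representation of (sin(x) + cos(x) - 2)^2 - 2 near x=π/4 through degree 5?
-4·√(2) + 4 + (-2 + 2·√(2))·(x - π/4)^2 + (-4·√(2)/(12 - 8·√(2)) + 6·√(2)/(-24 + 12·√(2)) - 8/(-24 + 12·√(2)) + 6/(12 - 8·√(2)))·(x - π/4)^4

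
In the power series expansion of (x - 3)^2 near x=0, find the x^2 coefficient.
Expand to order 2: (x - 3)^2 = x^2 - 6·x + 9 + O(x^3).
The coefficient of x^2 is 1.

Final answer: 1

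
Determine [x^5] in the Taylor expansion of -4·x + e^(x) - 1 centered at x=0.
Expand to order 5: -4·x + e^(x) - 1 = x^5/120 + x^4/24 + x^3/6 + x^2/2 - 3·x + O(x^6).
The coefficient of x^5 is 1/120.

Final answer: 1/120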